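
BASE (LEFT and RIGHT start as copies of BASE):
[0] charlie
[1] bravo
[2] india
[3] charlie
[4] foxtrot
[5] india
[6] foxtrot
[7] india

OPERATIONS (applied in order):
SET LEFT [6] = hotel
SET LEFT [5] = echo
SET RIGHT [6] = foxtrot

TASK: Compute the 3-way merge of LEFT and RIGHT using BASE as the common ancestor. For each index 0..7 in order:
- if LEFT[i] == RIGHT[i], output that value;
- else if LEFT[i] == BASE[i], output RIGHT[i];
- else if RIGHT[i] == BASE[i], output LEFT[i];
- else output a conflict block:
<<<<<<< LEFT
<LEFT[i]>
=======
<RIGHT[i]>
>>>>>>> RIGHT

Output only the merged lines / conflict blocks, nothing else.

Final LEFT:  [charlie, bravo, india, charlie, foxtrot, echo, hotel, india]
Final RIGHT: [charlie, bravo, india, charlie, foxtrot, india, foxtrot, india]
i=0: L=charlie R=charlie -> agree -> charlie
i=1: L=bravo R=bravo -> agree -> bravo
i=2: L=india R=india -> agree -> india
i=3: L=charlie R=charlie -> agree -> charlie
i=4: L=foxtrot R=foxtrot -> agree -> foxtrot
i=5: L=echo, R=india=BASE -> take LEFT -> echo
i=6: L=hotel, R=foxtrot=BASE -> take LEFT -> hotel
i=7: L=india R=india -> agree -> india

Answer: charlie
bravo
india
charlie
foxtrot
echo
hotel
india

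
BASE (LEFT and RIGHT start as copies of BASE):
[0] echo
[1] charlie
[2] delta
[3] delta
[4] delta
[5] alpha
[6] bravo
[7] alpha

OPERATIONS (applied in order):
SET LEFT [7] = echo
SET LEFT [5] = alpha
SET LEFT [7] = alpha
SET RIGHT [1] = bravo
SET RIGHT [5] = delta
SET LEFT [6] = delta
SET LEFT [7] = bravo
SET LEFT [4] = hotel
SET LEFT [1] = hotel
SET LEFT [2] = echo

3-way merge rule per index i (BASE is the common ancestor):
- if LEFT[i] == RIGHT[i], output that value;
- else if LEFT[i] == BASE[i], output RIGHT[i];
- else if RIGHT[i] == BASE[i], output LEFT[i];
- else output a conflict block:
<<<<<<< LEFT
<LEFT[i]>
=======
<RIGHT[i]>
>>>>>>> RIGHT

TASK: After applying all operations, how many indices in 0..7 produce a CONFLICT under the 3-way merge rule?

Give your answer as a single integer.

Final LEFT:  [echo, hotel, echo, delta, hotel, alpha, delta, bravo]
Final RIGHT: [echo, bravo, delta, delta, delta, delta, bravo, alpha]
i=0: L=echo R=echo -> agree -> echo
i=1: BASE=charlie L=hotel R=bravo all differ -> CONFLICT
i=2: L=echo, R=delta=BASE -> take LEFT -> echo
i=3: L=delta R=delta -> agree -> delta
i=4: L=hotel, R=delta=BASE -> take LEFT -> hotel
i=5: L=alpha=BASE, R=delta -> take RIGHT -> delta
i=6: L=delta, R=bravo=BASE -> take LEFT -> delta
i=7: L=bravo, R=alpha=BASE -> take LEFT -> bravo
Conflict count: 1

Answer: 1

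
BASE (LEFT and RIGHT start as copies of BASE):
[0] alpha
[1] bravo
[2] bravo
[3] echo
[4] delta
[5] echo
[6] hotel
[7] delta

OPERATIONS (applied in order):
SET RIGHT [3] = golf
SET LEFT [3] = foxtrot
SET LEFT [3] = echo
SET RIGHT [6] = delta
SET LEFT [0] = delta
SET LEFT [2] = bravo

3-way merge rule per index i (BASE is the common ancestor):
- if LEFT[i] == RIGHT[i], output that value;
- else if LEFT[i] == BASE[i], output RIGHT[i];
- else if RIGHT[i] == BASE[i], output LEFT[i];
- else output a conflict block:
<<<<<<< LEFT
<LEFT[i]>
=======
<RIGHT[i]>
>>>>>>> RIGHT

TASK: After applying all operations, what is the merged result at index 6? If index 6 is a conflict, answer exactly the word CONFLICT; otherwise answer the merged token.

Final LEFT:  [delta, bravo, bravo, echo, delta, echo, hotel, delta]
Final RIGHT: [alpha, bravo, bravo, golf, delta, echo, delta, delta]
i=0: L=delta, R=alpha=BASE -> take LEFT -> delta
i=1: L=bravo R=bravo -> agree -> bravo
i=2: L=bravo R=bravo -> agree -> bravo
i=3: L=echo=BASE, R=golf -> take RIGHT -> golf
i=4: L=delta R=delta -> agree -> delta
i=5: L=echo R=echo -> agree -> echo
i=6: L=hotel=BASE, R=delta -> take RIGHT -> delta
i=7: L=delta R=delta -> agree -> delta
Index 6 -> delta

Answer: delta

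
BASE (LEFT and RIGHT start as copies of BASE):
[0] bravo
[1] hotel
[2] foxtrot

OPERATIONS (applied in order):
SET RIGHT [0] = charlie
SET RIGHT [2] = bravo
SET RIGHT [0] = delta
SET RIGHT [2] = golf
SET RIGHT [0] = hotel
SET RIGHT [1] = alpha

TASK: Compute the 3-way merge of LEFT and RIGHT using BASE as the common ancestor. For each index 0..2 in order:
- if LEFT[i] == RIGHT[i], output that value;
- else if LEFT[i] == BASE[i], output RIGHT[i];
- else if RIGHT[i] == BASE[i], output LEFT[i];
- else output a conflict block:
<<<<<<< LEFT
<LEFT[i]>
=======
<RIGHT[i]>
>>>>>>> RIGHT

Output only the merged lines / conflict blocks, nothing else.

Answer: hotel
alpha
golf

Derivation:
Final LEFT:  [bravo, hotel, foxtrot]
Final RIGHT: [hotel, alpha, golf]
i=0: L=bravo=BASE, R=hotel -> take RIGHT -> hotel
i=1: L=hotel=BASE, R=alpha -> take RIGHT -> alpha
i=2: L=foxtrot=BASE, R=golf -> take RIGHT -> golf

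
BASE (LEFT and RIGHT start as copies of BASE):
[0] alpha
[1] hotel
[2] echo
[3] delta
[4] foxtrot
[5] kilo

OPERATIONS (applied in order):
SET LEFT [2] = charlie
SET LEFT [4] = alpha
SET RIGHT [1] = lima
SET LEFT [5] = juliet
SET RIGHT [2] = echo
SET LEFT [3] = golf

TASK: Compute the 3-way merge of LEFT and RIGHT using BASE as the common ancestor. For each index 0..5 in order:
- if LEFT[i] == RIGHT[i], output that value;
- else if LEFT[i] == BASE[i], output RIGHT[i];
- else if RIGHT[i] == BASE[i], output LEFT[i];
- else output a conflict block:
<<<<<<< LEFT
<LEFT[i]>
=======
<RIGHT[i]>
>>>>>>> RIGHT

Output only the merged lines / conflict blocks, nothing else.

Answer: alpha
lima
charlie
golf
alpha
juliet

Derivation:
Final LEFT:  [alpha, hotel, charlie, golf, alpha, juliet]
Final RIGHT: [alpha, lima, echo, delta, foxtrot, kilo]
i=0: L=alpha R=alpha -> agree -> alpha
i=1: L=hotel=BASE, R=lima -> take RIGHT -> lima
i=2: L=charlie, R=echo=BASE -> take LEFT -> charlie
i=3: L=golf, R=delta=BASE -> take LEFT -> golf
i=4: L=alpha, R=foxtrot=BASE -> take LEFT -> alpha
i=5: L=juliet, R=kilo=BASE -> take LEFT -> juliet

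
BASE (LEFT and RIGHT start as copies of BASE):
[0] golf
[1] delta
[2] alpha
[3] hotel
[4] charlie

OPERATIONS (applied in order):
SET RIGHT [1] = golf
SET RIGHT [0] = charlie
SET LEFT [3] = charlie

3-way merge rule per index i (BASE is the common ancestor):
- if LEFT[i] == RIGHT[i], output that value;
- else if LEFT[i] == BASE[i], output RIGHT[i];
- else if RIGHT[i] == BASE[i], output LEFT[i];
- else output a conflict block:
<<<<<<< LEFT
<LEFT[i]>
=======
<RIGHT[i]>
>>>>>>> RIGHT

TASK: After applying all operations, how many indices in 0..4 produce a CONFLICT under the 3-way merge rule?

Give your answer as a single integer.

Final LEFT:  [golf, delta, alpha, charlie, charlie]
Final RIGHT: [charlie, golf, alpha, hotel, charlie]
i=0: L=golf=BASE, R=charlie -> take RIGHT -> charlie
i=1: L=delta=BASE, R=golf -> take RIGHT -> golf
i=2: L=alpha R=alpha -> agree -> alpha
i=3: L=charlie, R=hotel=BASE -> take LEFT -> charlie
i=4: L=charlie R=charlie -> agree -> charlie
Conflict count: 0

Answer: 0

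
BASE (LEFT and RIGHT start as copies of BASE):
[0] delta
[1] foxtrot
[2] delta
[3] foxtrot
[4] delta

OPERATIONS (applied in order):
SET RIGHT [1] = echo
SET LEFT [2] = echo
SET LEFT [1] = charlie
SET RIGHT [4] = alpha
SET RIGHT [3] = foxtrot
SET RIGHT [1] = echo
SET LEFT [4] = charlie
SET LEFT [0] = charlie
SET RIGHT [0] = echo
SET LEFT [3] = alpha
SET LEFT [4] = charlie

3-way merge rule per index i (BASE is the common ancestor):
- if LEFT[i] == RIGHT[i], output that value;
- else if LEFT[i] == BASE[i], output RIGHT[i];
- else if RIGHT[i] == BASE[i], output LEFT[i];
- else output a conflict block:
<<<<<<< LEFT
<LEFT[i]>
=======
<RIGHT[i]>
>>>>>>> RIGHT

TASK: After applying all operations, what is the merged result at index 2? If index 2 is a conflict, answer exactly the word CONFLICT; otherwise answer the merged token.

Answer: echo

Derivation:
Final LEFT:  [charlie, charlie, echo, alpha, charlie]
Final RIGHT: [echo, echo, delta, foxtrot, alpha]
i=0: BASE=delta L=charlie R=echo all differ -> CONFLICT
i=1: BASE=foxtrot L=charlie R=echo all differ -> CONFLICT
i=2: L=echo, R=delta=BASE -> take LEFT -> echo
i=3: L=alpha, R=foxtrot=BASE -> take LEFT -> alpha
i=4: BASE=delta L=charlie R=alpha all differ -> CONFLICT
Index 2 -> echo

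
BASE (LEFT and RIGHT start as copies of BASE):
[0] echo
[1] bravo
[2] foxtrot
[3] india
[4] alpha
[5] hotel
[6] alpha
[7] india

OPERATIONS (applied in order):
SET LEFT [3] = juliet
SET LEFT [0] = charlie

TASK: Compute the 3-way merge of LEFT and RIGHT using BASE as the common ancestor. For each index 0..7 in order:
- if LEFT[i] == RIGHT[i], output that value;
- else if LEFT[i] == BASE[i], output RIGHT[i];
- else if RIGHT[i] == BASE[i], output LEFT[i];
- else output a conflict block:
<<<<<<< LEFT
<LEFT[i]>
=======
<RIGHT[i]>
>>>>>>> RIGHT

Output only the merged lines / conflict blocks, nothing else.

Answer: charlie
bravo
foxtrot
juliet
alpha
hotel
alpha
india

Derivation:
Final LEFT:  [charlie, bravo, foxtrot, juliet, alpha, hotel, alpha, india]
Final RIGHT: [echo, bravo, foxtrot, india, alpha, hotel, alpha, india]
i=0: L=charlie, R=echo=BASE -> take LEFT -> charlie
i=1: L=bravo R=bravo -> agree -> bravo
i=2: L=foxtrot R=foxtrot -> agree -> foxtrot
i=3: L=juliet, R=india=BASE -> take LEFT -> juliet
i=4: L=alpha R=alpha -> agree -> alpha
i=5: L=hotel R=hotel -> agree -> hotel
i=6: L=alpha R=alpha -> agree -> alpha
i=7: L=india R=india -> agree -> india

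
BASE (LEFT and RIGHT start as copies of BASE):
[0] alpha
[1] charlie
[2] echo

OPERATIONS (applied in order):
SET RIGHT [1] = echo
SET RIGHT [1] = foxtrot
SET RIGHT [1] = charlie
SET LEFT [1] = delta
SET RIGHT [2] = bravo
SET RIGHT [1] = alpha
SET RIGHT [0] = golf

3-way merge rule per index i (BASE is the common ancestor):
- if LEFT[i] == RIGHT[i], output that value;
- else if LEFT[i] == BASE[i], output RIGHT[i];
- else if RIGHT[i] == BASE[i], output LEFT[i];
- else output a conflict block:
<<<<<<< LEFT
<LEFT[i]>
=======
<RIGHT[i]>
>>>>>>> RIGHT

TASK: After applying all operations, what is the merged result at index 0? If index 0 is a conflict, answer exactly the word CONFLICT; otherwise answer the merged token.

Answer: golf

Derivation:
Final LEFT:  [alpha, delta, echo]
Final RIGHT: [golf, alpha, bravo]
i=0: L=alpha=BASE, R=golf -> take RIGHT -> golf
i=1: BASE=charlie L=delta R=alpha all differ -> CONFLICT
i=2: L=echo=BASE, R=bravo -> take RIGHT -> bravo
Index 0 -> golf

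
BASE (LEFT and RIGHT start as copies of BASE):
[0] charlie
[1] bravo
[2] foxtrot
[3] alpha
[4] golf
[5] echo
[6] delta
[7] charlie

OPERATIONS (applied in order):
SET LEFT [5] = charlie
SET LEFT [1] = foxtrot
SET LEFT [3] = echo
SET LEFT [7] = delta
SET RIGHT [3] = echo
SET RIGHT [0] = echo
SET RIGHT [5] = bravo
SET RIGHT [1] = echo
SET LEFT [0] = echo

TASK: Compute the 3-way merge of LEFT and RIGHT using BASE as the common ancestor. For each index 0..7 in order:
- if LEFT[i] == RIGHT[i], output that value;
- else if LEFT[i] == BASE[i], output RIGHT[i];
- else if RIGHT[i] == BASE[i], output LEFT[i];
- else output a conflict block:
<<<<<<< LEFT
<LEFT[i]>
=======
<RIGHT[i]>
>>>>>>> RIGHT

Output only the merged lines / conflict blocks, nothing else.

Final LEFT:  [echo, foxtrot, foxtrot, echo, golf, charlie, delta, delta]
Final RIGHT: [echo, echo, foxtrot, echo, golf, bravo, delta, charlie]
i=0: L=echo R=echo -> agree -> echo
i=1: BASE=bravo L=foxtrot R=echo all differ -> CONFLICT
i=2: L=foxtrot R=foxtrot -> agree -> foxtrot
i=3: L=echo R=echo -> agree -> echo
i=4: L=golf R=golf -> agree -> golf
i=5: BASE=echo L=charlie R=bravo all differ -> CONFLICT
i=6: L=delta R=delta -> agree -> delta
i=7: L=delta, R=charlie=BASE -> take LEFT -> delta

Answer: echo
<<<<<<< LEFT
foxtrot
=======
echo
>>>>>>> RIGHT
foxtrot
echo
golf
<<<<<<< LEFT
charlie
=======
bravo
>>>>>>> RIGHT
delta
delta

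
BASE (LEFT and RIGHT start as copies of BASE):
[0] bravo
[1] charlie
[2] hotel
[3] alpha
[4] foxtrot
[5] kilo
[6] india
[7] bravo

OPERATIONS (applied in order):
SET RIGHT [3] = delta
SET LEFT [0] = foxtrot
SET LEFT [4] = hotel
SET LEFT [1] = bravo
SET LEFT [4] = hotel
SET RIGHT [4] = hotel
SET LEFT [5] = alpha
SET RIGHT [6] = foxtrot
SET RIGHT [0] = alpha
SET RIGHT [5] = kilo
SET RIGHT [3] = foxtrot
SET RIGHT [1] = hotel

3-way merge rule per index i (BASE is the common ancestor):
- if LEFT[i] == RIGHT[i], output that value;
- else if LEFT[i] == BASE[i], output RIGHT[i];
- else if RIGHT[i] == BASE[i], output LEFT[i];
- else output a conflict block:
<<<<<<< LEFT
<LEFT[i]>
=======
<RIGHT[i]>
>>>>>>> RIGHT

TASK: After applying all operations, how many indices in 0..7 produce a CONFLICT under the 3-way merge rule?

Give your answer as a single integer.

Answer: 2

Derivation:
Final LEFT:  [foxtrot, bravo, hotel, alpha, hotel, alpha, india, bravo]
Final RIGHT: [alpha, hotel, hotel, foxtrot, hotel, kilo, foxtrot, bravo]
i=0: BASE=bravo L=foxtrot R=alpha all differ -> CONFLICT
i=1: BASE=charlie L=bravo R=hotel all differ -> CONFLICT
i=2: L=hotel R=hotel -> agree -> hotel
i=3: L=alpha=BASE, R=foxtrot -> take RIGHT -> foxtrot
i=4: L=hotel R=hotel -> agree -> hotel
i=5: L=alpha, R=kilo=BASE -> take LEFT -> alpha
i=6: L=india=BASE, R=foxtrot -> take RIGHT -> foxtrot
i=7: L=bravo R=bravo -> agree -> bravo
Conflict count: 2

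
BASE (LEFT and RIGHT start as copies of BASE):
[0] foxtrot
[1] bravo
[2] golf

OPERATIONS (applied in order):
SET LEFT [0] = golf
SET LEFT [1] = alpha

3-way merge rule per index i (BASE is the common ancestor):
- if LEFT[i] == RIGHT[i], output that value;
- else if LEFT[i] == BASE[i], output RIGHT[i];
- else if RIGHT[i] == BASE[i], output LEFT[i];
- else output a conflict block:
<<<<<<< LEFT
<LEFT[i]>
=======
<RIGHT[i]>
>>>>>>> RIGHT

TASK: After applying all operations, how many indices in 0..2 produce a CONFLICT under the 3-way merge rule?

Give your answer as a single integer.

Answer: 0

Derivation:
Final LEFT:  [golf, alpha, golf]
Final RIGHT: [foxtrot, bravo, golf]
i=0: L=golf, R=foxtrot=BASE -> take LEFT -> golf
i=1: L=alpha, R=bravo=BASE -> take LEFT -> alpha
i=2: L=golf R=golf -> agree -> golf
Conflict count: 0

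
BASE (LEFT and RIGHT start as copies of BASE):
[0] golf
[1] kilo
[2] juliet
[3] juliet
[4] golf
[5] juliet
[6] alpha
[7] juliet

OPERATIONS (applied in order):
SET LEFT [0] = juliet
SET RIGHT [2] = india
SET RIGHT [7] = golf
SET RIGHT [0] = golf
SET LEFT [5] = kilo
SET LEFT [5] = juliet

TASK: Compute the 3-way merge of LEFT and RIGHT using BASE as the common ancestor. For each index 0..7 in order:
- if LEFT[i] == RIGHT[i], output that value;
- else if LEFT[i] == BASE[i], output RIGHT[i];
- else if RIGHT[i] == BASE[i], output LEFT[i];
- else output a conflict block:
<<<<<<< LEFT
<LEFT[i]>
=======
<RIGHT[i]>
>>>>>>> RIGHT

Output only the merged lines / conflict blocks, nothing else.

Answer: juliet
kilo
india
juliet
golf
juliet
alpha
golf

Derivation:
Final LEFT:  [juliet, kilo, juliet, juliet, golf, juliet, alpha, juliet]
Final RIGHT: [golf, kilo, india, juliet, golf, juliet, alpha, golf]
i=0: L=juliet, R=golf=BASE -> take LEFT -> juliet
i=1: L=kilo R=kilo -> agree -> kilo
i=2: L=juliet=BASE, R=india -> take RIGHT -> india
i=3: L=juliet R=juliet -> agree -> juliet
i=4: L=golf R=golf -> agree -> golf
i=5: L=juliet R=juliet -> agree -> juliet
i=6: L=alpha R=alpha -> agree -> alpha
i=7: L=juliet=BASE, R=golf -> take RIGHT -> golf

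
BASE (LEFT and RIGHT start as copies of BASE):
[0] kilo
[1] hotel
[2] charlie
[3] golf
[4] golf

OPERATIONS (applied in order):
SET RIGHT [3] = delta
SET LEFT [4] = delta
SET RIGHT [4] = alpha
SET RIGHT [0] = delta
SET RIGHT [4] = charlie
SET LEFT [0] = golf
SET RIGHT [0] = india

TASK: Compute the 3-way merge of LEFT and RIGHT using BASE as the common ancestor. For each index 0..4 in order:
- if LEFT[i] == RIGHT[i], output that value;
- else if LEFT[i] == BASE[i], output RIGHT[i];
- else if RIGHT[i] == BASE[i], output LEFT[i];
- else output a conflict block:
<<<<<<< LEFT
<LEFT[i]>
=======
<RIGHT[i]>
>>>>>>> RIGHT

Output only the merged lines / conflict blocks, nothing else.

Final LEFT:  [golf, hotel, charlie, golf, delta]
Final RIGHT: [india, hotel, charlie, delta, charlie]
i=0: BASE=kilo L=golf R=india all differ -> CONFLICT
i=1: L=hotel R=hotel -> agree -> hotel
i=2: L=charlie R=charlie -> agree -> charlie
i=3: L=golf=BASE, R=delta -> take RIGHT -> delta
i=4: BASE=golf L=delta R=charlie all differ -> CONFLICT

Answer: <<<<<<< LEFT
golf
=======
india
>>>>>>> RIGHT
hotel
charlie
delta
<<<<<<< LEFT
delta
=======
charlie
>>>>>>> RIGHT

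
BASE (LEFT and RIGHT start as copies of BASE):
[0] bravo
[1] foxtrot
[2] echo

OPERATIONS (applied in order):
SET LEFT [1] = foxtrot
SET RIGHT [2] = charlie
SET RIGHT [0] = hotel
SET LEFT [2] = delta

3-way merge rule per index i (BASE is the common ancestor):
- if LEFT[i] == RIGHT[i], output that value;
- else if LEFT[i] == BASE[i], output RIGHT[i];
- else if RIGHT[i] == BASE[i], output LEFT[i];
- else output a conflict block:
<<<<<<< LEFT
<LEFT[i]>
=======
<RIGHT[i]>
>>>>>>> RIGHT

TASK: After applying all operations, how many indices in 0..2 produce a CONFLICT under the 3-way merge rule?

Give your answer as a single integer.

Answer: 1

Derivation:
Final LEFT:  [bravo, foxtrot, delta]
Final RIGHT: [hotel, foxtrot, charlie]
i=0: L=bravo=BASE, R=hotel -> take RIGHT -> hotel
i=1: L=foxtrot R=foxtrot -> agree -> foxtrot
i=2: BASE=echo L=delta R=charlie all differ -> CONFLICT
Conflict count: 1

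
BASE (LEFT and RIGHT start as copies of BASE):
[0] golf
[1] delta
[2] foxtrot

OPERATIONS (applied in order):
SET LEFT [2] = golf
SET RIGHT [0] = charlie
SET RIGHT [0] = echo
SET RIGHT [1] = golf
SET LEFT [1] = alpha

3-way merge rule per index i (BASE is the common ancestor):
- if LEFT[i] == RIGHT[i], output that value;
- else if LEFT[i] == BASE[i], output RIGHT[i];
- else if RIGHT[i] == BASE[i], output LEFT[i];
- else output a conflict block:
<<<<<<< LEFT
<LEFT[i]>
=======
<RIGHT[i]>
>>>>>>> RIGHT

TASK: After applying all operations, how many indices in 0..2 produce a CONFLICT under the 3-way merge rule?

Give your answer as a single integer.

Final LEFT:  [golf, alpha, golf]
Final RIGHT: [echo, golf, foxtrot]
i=0: L=golf=BASE, R=echo -> take RIGHT -> echo
i=1: BASE=delta L=alpha R=golf all differ -> CONFLICT
i=2: L=golf, R=foxtrot=BASE -> take LEFT -> golf
Conflict count: 1

Answer: 1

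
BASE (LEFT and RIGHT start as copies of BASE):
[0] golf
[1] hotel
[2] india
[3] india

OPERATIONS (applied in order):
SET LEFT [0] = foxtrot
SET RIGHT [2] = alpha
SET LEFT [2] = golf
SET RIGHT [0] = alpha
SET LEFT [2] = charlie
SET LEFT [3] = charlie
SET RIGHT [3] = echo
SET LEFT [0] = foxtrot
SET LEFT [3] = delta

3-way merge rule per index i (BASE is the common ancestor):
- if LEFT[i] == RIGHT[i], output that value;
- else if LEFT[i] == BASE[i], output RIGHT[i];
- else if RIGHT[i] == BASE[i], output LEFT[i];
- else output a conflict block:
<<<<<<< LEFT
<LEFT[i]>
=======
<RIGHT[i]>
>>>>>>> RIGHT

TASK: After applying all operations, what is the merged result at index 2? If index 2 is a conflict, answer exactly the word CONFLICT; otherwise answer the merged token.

Final LEFT:  [foxtrot, hotel, charlie, delta]
Final RIGHT: [alpha, hotel, alpha, echo]
i=0: BASE=golf L=foxtrot R=alpha all differ -> CONFLICT
i=1: L=hotel R=hotel -> agree -> hotel
i=2: BASE=india L=charlie R=alpha all differ -> CONFLICT
i=3: BASE=india L=delta R=echo all differ -> CONFLICT
Index 2 -> CONFLICT

Answer: CONFLICT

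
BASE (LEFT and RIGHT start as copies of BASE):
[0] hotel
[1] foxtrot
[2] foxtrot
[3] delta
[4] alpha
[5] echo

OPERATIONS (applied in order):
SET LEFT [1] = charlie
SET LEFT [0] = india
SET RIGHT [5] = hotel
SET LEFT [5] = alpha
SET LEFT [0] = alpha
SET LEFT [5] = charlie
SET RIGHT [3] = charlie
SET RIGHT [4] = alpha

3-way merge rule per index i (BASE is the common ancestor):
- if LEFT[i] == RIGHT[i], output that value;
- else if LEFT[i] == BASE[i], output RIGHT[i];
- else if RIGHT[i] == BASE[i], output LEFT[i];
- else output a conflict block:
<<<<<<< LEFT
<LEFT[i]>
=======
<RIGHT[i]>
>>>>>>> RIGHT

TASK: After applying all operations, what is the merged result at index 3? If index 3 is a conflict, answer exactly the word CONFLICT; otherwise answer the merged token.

Final LEFT:  [alpha, charlie, foxtrot, delta, alpha, charlie]
Final RIGHT: [hotel, foxtrot, foxtrot, charlie, alpha, hotel]
i=0: L=alpha, R=hotel=BASE -> take LEFT -> alpha
i=1: L=charlie, R=foxtrot=BASE -> take LEFT -> charlie
i=2: L=foxtrot R=foxtrot -> agree -> foxtrot
i=3: L=delta=BASE, R=charlie -> take RIGHT -> charlie
i=4: L=alpha R=alpha -> agree -> alpha
i=5: BASE=echo L=charlie R=hotel all differ -> CONFLICT
Index 3 -> charlie

Answer: charlie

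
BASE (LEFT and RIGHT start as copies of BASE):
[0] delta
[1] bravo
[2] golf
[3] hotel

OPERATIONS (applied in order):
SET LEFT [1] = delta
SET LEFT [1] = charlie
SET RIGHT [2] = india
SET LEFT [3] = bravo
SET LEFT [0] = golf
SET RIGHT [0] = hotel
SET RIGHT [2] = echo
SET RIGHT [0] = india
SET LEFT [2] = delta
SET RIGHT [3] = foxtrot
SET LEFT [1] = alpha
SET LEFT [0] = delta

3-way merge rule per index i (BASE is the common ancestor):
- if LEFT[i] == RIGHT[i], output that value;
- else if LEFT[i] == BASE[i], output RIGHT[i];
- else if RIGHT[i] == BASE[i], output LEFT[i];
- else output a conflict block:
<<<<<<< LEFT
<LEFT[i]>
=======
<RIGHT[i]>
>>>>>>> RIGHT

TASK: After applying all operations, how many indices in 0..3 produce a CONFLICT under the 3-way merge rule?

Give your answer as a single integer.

Answer: 2

Derivation:
Final LEFT:  [delta, alpha, delta, bravo]
Final RIGHT: [india, bravo, echo, foxtrot]
i=0: L=delta=BASE, R=india -> take RIGHT -> india
i=1: L=alpha, R=bravo=BASE -> take LEFT -> alpha
i=2: BASE=golf L=delta R=echo all differ -> CONFLICT
i=3: BASE=hotel L=bravo R=foxtrot all differ -> CONFLICT
Conflict count: 2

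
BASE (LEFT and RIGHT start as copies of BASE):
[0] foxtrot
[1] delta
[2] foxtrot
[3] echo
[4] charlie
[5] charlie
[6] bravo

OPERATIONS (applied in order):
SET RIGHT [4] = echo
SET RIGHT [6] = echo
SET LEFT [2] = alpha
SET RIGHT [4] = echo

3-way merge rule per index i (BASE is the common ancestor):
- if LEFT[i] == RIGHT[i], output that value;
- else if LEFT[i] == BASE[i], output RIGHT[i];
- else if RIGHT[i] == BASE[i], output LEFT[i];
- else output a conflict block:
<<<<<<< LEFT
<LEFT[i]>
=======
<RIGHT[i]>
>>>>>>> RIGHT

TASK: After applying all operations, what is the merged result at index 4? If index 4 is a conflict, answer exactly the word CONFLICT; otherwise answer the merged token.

Final LEFT:  [foxtrot, delta, alpha, echo, charlie, charlie, bravo]
Final RIGHT: [foxtrot, delta, foxtrot, echo, echo, charlie, echo]
i=0: L=foxtrot R=foxtrot -> agree -> foxtrot
i=1: L=delta R=delta -> agree -> delta
i=2: L=alpha, R=foxtrot=BASE -> take LEFT -> alpha
i=3: L=echo R=echo -> agree -> echo
i=4: L=charlie=BASE, R=echo -> take RIGHT -> echo
i=5: L=charlie R=charlie -> agree -> charlie
i=6: L=bravo=BASE, R=echo -> take RIGHT -> echo
Index 4 -> echo

Answer: echo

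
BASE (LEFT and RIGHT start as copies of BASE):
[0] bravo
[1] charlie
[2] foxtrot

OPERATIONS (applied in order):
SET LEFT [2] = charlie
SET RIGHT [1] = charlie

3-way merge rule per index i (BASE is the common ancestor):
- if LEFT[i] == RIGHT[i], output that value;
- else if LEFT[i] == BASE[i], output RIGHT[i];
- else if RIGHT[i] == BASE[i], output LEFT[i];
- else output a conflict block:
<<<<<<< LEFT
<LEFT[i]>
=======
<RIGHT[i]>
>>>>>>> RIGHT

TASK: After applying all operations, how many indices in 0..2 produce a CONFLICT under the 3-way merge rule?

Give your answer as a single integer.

Answer: 0

Derivation:
Final LEFT:  [bravo, charlie, charlie]
Final RIGHT: [bravo, charlie, foxtrot]
i=0: L=bravo R=bravo -> agree -> bravo
i=1: L=charlie R=charlie -> agree -> charlie
i=2: L=charlie, R=foxtrot=BASE -> take LEFT -> charlie
Conflict count: 0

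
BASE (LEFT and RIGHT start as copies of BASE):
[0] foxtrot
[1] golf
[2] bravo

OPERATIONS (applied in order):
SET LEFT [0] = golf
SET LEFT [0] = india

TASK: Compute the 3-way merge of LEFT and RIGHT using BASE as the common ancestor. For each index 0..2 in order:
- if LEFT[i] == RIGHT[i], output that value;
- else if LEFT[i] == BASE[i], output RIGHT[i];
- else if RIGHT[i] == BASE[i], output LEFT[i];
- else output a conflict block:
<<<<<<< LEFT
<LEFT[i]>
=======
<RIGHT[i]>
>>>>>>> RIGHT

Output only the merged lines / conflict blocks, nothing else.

Answer: india
golf
bravo

Derivation:
Final LEFT:  [india, golf, bravo]
Final RIGHT: [foxtrot, golf, bravo]
i=0: L=india, R=foxtrot=BASE -> take LEFT -> india
i=1: L=golf R=golf -> agree -> golf
i=2: L=bravo R=bravo -> agree -> bravo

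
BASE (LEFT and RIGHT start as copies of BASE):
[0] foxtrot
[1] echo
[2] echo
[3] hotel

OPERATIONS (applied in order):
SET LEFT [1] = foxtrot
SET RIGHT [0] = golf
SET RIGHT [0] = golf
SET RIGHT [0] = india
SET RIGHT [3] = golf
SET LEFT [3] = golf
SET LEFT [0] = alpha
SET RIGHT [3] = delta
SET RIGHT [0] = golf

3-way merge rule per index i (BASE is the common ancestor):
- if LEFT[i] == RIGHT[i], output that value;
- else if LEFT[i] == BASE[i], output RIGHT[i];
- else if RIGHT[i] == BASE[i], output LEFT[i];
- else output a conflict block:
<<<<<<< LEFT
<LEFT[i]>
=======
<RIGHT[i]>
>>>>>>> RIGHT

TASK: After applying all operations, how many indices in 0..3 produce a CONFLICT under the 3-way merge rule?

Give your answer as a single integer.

Answer: 2

Derivation:
Final LEFT:  [alpha, foxtrot, echo, golf]
Final RIGHT: [golf, echo, echo, delta]
i=0: BASE=foxtrot L=alpha R=golf all differ -> CONFLICT
i=1: L=foxtrot, R=echo=BASE -> take LEFT -> foxtrot
i=2: L=echo R=echo -> agree -> echo
i=3: BASE=hotel L=golf R=delta all differ -> CONFLICT
Conflict count: 2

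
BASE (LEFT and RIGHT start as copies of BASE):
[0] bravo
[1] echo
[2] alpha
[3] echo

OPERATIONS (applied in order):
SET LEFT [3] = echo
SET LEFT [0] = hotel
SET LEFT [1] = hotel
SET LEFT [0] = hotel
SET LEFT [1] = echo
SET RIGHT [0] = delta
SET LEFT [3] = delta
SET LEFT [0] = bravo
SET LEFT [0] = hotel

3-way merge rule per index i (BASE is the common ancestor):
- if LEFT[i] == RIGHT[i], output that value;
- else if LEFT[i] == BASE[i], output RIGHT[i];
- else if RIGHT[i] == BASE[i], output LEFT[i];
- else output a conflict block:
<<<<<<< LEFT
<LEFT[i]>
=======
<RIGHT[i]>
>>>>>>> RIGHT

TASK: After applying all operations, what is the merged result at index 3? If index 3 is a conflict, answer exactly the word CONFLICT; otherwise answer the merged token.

Final LEFT:  [hotel, echo, alpha, delta]
Final RIGHT: [delta, echo, alpha, echo]
i=0: BASE=bravo L=hotel R=delta all differ -> CONFLICT
i=1: L=echo R=echo -> agree -> echo
i=2: L=alpha R=alpha -> agree -> alpha
i=3: L=delta, R=echo=BASE -> take LEFT -> delta
Index 3 -> delta

Answer: delta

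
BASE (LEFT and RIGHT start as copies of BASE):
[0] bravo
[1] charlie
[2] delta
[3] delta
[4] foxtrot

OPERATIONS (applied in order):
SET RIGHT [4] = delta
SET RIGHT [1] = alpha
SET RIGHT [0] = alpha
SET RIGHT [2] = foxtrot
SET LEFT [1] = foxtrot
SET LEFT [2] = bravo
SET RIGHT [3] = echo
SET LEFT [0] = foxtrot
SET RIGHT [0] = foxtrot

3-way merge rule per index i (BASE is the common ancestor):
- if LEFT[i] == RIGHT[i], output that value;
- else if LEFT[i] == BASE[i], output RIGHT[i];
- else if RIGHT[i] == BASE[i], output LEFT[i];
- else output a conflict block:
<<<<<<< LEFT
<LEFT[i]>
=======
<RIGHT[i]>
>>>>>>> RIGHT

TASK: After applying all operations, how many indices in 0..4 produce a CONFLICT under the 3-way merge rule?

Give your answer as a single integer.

Answer: 2

Derivation:
Final LEFT:  [foxtrot, foxtrot, bravo, delta, foxtrot]
Final RIGHT: [foxtrot, alpha, foxtrot, echo, delta]
i=0: L=foxtrot R=foxtrot -> agree -> foxtrot
i=1: BASE=charlie L=foxtrot R=alpha all differ -> CONFLICT
i=2: BASE=delta L=bravo R=foxtrot all differ -> CONFLICT
i=3: L=delta=BASE, R=echo -> take RIGHT -> echo
i=4: L=foxtrot=BASE, R=delta -> take RIGHT -> delta
Conflict count: 2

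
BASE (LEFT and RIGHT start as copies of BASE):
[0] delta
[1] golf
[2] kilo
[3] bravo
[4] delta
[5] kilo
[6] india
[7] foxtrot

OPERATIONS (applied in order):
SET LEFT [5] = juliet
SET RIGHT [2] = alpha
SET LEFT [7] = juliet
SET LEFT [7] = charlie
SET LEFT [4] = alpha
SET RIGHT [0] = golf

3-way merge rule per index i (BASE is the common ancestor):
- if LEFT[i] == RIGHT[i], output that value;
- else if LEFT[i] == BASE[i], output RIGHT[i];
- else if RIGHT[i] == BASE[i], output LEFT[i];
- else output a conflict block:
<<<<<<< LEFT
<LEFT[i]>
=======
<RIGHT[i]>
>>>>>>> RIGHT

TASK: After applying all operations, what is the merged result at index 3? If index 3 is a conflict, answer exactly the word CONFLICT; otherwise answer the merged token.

Answer: bravo

Derivation:
Final LEFT:  [delta, golf, kilo, bravo, alpha, juliet, india, charlie]
Final RIGHT: [golf, golf, alpha, bravo, delta, kilo, india, foxtrot]
i=0: L=delta=BASE, R=golf -> take RIGHT -> golf
i=1: L=golf R=golf -> agree -> golf
i=2: L=kilo=BASE, R=alpha -> take RIGHT -> alpha
i=3: L=bravo R=bravo -> agree -> bravo
i=4: L=alpha, R=delta=BASE -> take LEFT -> alpha
i=5: L=juliet, R=kilo=BASE -> take LEFT -> juliet
i=6: L=india R=india -> agree -> india
i=7: L=charlie, R=foxtrot=BASE -> take LEFT -> charlie
Index 3 -> bravo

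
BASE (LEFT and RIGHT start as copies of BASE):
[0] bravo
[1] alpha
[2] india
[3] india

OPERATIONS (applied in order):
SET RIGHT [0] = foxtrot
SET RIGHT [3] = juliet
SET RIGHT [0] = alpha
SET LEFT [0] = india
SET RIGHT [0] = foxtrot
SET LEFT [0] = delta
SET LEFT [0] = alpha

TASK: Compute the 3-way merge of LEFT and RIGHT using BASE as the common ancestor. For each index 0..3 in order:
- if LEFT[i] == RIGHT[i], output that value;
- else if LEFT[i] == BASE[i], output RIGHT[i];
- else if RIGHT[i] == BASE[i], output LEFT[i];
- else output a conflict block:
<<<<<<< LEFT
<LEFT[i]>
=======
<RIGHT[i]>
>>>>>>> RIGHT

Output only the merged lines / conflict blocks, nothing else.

Final LEFT:  [alpha, alpha, india, india]
Final RIGHT: [foxtrot, alpha, india, juliet]
i=0: BASE=bravo L=alpha R=foxtrot all differ -> CONFLICT
i=1: L=alpha R=alpha -> agree -> alpha
i=2: L=india R=india -> agree -> india
i=3: L=india=BASE, R=juliet -> take RIGHT -> juliet

Answer: <<<<<<< LEFT
alpha
=======
foxtrot
>>>>>>> RIGHT
alpha
india
juliet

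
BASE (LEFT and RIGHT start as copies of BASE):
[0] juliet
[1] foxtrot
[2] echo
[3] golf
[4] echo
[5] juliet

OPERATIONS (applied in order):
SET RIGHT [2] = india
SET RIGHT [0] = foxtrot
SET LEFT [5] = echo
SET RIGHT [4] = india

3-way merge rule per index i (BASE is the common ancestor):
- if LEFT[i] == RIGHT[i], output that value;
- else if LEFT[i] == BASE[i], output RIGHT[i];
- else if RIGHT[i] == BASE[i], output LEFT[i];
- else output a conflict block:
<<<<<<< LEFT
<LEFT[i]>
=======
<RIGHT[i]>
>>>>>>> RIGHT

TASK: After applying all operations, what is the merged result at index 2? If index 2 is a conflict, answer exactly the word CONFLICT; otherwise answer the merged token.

Answer: india

Derivation:
Final LEFT:  [juliet, foxtrot, echo, golf, echo, echo]
Final RIGHT: [foxtrot, foxtrot, india, golf, india, juliet]
i=0: L=juliet=BASE, R=foxtrot -> take RIGHT -> foxtrot
i=1: L=foxtrot R=foxtrot -> agree -> foxtrot
i=2: L=echo=BASE, R=india -> take RIGHT -> india
i=3: L=golf R=golf -> agree -> golf
i=4: L=echo=BASE, R=india -> take RIGHT -> india
i=5: L=echo, R=juliet=BASE -> take LEFT -> echo
Index 2 -> india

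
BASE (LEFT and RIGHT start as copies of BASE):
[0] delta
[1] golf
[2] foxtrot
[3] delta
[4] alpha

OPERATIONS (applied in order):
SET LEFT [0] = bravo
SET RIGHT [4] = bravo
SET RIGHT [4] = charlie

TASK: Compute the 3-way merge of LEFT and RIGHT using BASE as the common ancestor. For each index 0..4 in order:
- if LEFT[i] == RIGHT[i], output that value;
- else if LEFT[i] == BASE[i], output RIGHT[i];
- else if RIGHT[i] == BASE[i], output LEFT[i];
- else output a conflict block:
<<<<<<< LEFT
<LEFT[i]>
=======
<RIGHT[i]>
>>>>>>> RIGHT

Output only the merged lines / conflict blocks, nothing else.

Answer: bravo
golf
foxtrot
delta
charlie

Derivation:
Final LEFT:  [bravo, golf, foxtrot, delta, alpha]
Final RIGHT: [delta, golf, foxtrot, delta, charlie]
i=0: L=bravo, R=delta=BASE -> take LEFT -> bravo
i=1: L=golf R=golf -> agree -> golf
i=2: L=foxtrot R=foxtrot -> agree -> foxtrot
i=3: L=delta R=delta -> agree -> delta
i=4: L=alpha=BASE, R=charlie -> take RIGHT -> charlie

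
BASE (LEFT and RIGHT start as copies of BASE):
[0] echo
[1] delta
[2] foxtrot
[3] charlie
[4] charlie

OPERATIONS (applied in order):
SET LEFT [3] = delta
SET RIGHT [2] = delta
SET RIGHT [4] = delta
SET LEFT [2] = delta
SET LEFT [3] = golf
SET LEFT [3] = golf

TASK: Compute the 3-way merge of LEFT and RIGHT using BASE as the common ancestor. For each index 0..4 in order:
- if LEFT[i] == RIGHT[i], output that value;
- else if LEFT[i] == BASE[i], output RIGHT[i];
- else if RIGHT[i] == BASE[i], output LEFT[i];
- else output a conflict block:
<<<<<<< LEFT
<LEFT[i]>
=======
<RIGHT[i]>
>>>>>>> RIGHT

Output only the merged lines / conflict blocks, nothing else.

Final LEFT:  [echo, delta, delta, golf, charlie]
Final RIGHT: [echo, delta, delta, charlie, delta]
i=0: L=echo R=echo -> agree -> echo
i=1: L=delta R=delta -> agree -> delta
i=2: L=delta R=delta -> agree -> delta
i=3: L=golf, R=charlie=BASE -> take LEFT -> golf
i=4: L=charlie=BASE, R=delta -> take RIGHT -> delta

Answer: echo
delta
delta
golf
delta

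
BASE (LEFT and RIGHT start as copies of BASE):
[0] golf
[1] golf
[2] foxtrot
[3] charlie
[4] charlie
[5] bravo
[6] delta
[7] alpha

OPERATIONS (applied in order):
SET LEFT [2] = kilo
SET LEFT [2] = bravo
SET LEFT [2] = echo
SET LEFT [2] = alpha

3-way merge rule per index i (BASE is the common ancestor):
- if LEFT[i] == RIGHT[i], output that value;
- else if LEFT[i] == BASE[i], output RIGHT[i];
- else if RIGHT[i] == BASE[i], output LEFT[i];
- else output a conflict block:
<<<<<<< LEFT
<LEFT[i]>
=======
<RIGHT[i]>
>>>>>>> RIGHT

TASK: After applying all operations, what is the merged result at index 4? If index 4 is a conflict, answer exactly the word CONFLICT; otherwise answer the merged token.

Final LEFT:  [golf, golf, alpha, charlie, charlie, bravo, delta, alpha]
Final RIGHT: [golf, golf, foxtrot, charlie, charlie, bravo, delta, alpha]
i=0: L=golf R=golf -> agree -> golf
i=1: L=golf R=golf -> agree -> golf
i=2: L=alpha, R=foxtrot=BASE -> take LEFT -> alpha
i=3: L=charlie R=charlie -> agree -> charlie
i=4: L=charlie R=charlie -> agree -> charlie
i=5: L=bravo R=bravo -> agree -> bravo
i=6: L=delta R=delta -> agree -> delta
i=7: L=alpha R=alpha -> agree -> alpha
Index 4 -> charlie

Answer: charlie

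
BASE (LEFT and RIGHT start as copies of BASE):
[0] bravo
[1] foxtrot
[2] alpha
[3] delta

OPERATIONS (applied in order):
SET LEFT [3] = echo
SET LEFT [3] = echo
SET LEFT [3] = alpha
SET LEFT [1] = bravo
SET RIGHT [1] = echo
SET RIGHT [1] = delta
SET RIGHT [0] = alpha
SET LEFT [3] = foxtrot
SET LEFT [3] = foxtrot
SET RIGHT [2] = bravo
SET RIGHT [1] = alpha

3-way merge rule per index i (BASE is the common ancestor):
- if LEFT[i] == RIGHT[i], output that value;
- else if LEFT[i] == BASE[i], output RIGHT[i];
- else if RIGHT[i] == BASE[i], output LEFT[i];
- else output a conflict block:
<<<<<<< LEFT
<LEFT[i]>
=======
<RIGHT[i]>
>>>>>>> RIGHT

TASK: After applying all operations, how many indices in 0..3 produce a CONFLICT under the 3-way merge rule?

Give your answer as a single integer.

Final LEFT:  [bravo, bravo, alpha, foxtrot]
Final RIGHT: [alpha, alpha, bravo, delta]
i=0: L=bravo=BASE, R=alpha -> take RIGHT -> alpha
i=1: BASE=foxtrot L=bravo R=alpha all differ -> CONFLICT
i=2: L=alpha=BASE, R=bravo -> take RIGHT -> bravo
i=3: L=foxtrot, R=delta=BASE -> take LEFT -> foxtrot
Conflict count: 1

Answer: 1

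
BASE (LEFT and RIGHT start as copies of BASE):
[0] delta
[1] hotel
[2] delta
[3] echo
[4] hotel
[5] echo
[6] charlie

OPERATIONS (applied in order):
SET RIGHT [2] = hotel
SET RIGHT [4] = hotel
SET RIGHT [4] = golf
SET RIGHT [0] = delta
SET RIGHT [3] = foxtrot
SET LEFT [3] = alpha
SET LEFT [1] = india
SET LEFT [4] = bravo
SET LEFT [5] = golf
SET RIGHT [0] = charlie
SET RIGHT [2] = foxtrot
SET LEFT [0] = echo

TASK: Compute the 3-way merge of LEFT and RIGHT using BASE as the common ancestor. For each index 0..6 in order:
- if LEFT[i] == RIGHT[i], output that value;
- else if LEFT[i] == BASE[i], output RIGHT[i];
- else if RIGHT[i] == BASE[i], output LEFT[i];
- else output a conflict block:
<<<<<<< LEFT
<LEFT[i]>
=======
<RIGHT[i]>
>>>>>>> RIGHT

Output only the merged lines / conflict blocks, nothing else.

Answer: <<<<<<< LEFT
echo
=======
charlie
>>>>>>> RIGHT
india
foxtrot
<<<<<<< LEFT
alpha
=======
foxtrot
>>>>>>> RIGHT
<<<<<<< LEFT
bravo
=======
golf
>>>>>>> RIGHT
golf
charlie

Derivation:
Final LEFT:  [echo, india, delta, alpha, bravo, golf, charlie]
Final RIGHT: [charlie, hotel, foxtrot, foxtrot, golf, echo, charlie]
i=0: BASE=delta L=echo R=charlie all differ -> CONFLICT
i=1: L=india, R=hotel=BASE -> take LEFT -> india
i=2: L=delta=BASE, R=foxtrot -> take RIGHT -> foxtrot
i=3: BASE=echo L=alpha R=foxtrot all differ -> CONFLICT
i=4: BASE=hotel L=bravo R=golf all differ -> CONFLICT
i=5: L=golf, R=echo=BASE -> take LEFT -> golf
i=6: L=charlie R=charlie -> agree -> charlie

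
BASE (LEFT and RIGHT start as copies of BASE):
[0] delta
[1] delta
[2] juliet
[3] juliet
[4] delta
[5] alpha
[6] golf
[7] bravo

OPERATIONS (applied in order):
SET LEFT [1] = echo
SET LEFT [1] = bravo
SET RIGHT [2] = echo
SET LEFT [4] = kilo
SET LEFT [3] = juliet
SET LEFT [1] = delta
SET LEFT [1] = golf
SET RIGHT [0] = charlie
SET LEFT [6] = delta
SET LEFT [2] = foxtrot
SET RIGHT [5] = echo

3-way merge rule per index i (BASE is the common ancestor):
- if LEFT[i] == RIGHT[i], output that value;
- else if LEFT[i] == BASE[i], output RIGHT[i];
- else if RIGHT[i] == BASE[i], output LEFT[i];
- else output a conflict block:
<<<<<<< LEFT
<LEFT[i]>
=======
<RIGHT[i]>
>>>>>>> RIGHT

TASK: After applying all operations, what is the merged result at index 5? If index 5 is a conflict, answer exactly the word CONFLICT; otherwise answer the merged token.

Final LEFT:  [delta, golf, foxtrot, juliet, kilo, alpha, delta, bravo]
Final RIGHT: [charlie, delta, echo, juliet, delta, echo, golf, bravo]
i=0: L=delta=BASE, R=charlie -> take RIGHT -> charlie
i=1: L=golf, R=delta=BASE -> take LEFT -> golf
i=2: BASE=juliet L=foxtrot R=echo all differ -> CONFLICT
i=3: L=juliet R=juliet -> agree -> juliet
i=4: L=kilo, R=delta=BASE -> take LEFT -> kilo
i=5: L=alpha=BASE, R=echo -> take RIGHT -> echo
i=6: L=delta, R=golf=BASE -> take LEFT -> delta
i=7: L=bravo R=bravo -> agree -> bravo
Index 5 -> echo

Answer: echo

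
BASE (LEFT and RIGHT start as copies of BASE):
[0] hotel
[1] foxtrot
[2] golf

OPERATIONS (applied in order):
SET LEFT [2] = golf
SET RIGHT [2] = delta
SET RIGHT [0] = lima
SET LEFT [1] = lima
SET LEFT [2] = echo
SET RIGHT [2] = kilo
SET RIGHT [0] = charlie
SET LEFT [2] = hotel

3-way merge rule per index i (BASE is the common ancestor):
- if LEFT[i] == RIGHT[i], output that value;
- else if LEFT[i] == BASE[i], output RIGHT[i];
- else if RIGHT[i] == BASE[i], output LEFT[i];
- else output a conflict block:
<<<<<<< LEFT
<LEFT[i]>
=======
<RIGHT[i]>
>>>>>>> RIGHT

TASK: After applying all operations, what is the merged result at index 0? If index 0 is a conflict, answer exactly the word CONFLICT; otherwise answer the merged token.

Answer: charlie

Derivation:
Final LEFT:  [hotel, lima, hotel]
Final RIGHT: [charlie, foxtrot, kilo]
i=0: L=hotel=BASE, R=charlie -> take RIGHT -> charlie
i=1: L=lima, R=foxtrot=BASE -> take LEFT -> lima
i=2: BASE=golf L=hotel R=kilo all differ -> CONFLICT
Index 0 -> charlie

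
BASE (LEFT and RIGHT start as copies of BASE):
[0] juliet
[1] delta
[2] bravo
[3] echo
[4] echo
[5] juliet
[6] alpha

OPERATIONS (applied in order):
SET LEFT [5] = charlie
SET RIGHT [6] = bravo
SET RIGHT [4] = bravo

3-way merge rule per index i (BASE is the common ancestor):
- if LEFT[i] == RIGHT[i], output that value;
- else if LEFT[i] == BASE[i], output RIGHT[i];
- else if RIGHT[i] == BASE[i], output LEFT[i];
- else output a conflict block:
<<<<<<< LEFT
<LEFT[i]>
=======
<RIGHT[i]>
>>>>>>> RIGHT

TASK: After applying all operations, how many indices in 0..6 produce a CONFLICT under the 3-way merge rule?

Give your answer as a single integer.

Final LEFT:  [juliet, delta, bravo, echo, echo, charlie, alpha]
Final RIGHT: [juliet, delta, bravo, echo, bravo, juliet, bravo]
i=0: L=juliet R=juliet -> agree -> juliet
i=1: L=delta R=delta -> agree -> delta
i=2: L=bravo R=bravo -> agree -> bravo
i=3: L=echo R=echo -> agree -> echo
i=4: L=echo=BASE, R=bravo -> take RIGHT -> bravo
i=5: L=charlie, R=juliet=BASE -> take LEFT -> charlie
i=6: L=alpha=BASE, R=bravo -> take RIGHT -> bravo
Conflict count: 0

Answer: 0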